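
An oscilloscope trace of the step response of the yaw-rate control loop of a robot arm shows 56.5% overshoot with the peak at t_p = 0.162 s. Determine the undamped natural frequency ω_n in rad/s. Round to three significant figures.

ω_n ≈ 19.7 rad/s

The overshoot fixes ζ = −ln(OS)/√(π²+ln²(OS)) = 0.179.
From t_p = π/ω_d, ω_d = π/0.162 = 19.4 rad/s, so ω_n = ω_d/√(1−ζ²) = 19.7 rad/s.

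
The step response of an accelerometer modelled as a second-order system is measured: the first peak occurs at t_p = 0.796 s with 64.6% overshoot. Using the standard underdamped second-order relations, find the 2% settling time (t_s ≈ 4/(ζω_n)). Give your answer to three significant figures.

The overshoot fixes ζ = −ln(OS)/√(π²+ln²(OS)) = 0.138.
From t_p = π/ω_d, ω_d = π/0.796 = 3.95 rad/s, so ω_n = ω_d/√(1−ζ²) = 3.98 rad/s.
t_s ≈ 4/(ζω_n) = 4/(0.138·3.98) = 7.29 s.

t_s ≈ 7.29 s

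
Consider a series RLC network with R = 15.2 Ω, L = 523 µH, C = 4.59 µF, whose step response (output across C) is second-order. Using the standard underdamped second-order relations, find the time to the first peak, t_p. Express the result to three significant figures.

t_p ≈ 0.000219 s

For a series RLC circuit (capacitor voltage as output), ω_n = 1/√(LC) = 1/√(523 µH · 4.59 µF) = 20400 rad/s.
ζ = (R/2)·√(C/L) = (15.2/2)·√(4.59 µF/523 µH) = 0.712.
ω_d = ω_n√(1−ζ²) = 14300 rad/s. t_p = π/ω_d = 0.000219 s.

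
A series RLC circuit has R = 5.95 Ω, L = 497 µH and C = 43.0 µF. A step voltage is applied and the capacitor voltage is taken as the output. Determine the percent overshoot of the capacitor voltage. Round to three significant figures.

For a series RLC circuit (capacitor voltage as output), ω_n = 1/√(LC) = 1/√(497 µH · 43.0 µF) = 6840 rad/s.
ζ = (R/2)·√(C/L) = (5.95/2)·√(43.0 µF/497 µH) = 0.875.
%OS = 100 e^{−πζ/√(1−ζ²)} with ζ = 0.875 gives 0.341%.

%OS ≈ 0.341%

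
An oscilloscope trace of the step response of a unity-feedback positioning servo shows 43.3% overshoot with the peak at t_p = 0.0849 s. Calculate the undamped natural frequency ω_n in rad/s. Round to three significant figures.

ω_n ≈ 38.3 rad/s

ζ from %OS: ζ = |ln 0.433|/√(π²+ln²0.433) = 0.257.
From t_p = π/ω_d, ω_d = π/0.0849 = 37.0 rad/s, so ω_n = ω_d/√(1−ζ²) = 38.3 rad/s.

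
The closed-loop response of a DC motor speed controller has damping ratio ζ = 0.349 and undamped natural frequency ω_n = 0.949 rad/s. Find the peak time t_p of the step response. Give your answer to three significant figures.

t_p ≈ 3.53 s

The damped frequency is ω_d = ω_n√(1−ζ²) = 0.949·√(1−0.122) = 0.889 rad/s.
Peak time t_p = π/ω_d = π/0.889 = 3.53 s.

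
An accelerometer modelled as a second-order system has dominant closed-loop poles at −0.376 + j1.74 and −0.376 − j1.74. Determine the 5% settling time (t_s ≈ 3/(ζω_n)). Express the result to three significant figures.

For poles at −σ ± jω_d, ζω_n = σ = 0.376, so t_s ≈ 3/σ = 7.98 s.

t_s ≈ 7.98 s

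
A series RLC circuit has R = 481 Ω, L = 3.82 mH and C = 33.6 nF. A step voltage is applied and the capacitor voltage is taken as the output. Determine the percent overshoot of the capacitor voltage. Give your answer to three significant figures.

%OS ≈ 4.09%

For a series RLC circuit (capacitor voltage as output), ω_n = 1/√(LC) = 1/√(3.82 mH · 33.6 nF) = 88300 rad/s.
ζ = (R/2)·√(C/L) = (481/2)·√(33.6 nF/3.82 mH) = 0.713.
%OS = 100 e^{−πζ/√(1−ζ²)} with ζ = 0.713 gives 4.09%.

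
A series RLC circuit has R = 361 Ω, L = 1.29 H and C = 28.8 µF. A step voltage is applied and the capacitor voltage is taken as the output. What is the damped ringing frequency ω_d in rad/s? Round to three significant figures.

For a series RLC circuit (capacitor voltage as output), ω_n = 1/√(LC) = 1/√(1.29 H · 28.8 µF) = 164 rad/s.
ζ = (R/2)·√(C/L) = (361/2)·√(28.8 µF/1.29 H) = 0.853.
ω_d = 164·√(1 − 0.853²) = 85.7 rad/s.

ω_d ≈ 85.7 rad/s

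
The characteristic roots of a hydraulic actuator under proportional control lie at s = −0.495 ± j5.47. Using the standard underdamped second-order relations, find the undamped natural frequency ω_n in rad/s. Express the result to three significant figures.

ω_n ≈ 5.49 rad/s

|pole| = ω_n = √(0.495² + 5.47²) = 5.49 rad/s; ζ = cos θ = σ/ω_n = 0.0901.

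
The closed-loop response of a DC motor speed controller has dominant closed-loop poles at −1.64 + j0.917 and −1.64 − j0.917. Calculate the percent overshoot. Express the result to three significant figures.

%OS ≈ 0.363%

|pole| = ω_n = √(1.64² + 0.917²) = 1.88 rad/s; ζ = cos θ = σ/ω_n = 0.873.
%OS = 100·exp(−πζ/√(1−ζ²)) = 0.363%.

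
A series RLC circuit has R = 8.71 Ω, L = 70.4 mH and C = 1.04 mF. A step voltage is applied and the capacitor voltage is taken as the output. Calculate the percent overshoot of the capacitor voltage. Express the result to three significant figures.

%OS ≈ 14.1%

For a series RLC circuit (capacitor voltage as output), ω_n = 1/√(LC) = 1/√(70.4 mH · 1.04 mF) = 117 rad/s.
ζ = (R/2)·√(C/L) = (8.71/2)·√(1.04 mF/70.4 mH) = 0.529.
%OS = 100 e^{−πζ/√(1−ζ²)} with ζ = 0.529 gives 14.1%.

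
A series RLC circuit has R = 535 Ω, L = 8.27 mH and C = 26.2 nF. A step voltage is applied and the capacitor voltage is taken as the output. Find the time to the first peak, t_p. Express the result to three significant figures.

For a series RLC circuit (capacitor voltage as output), ω_n = 1/√(LC) = 1/√(8.27 mH · 26.2 nF) = 67900 rad/s.
ζ = (R/2)·√(C/L) = (535/2)·√(26.2 nF/8.27 mH) = 0.476.
ω_d = ω_n√(1−ζ²) = 59700 rad/s. t_p = π/ω_d = 0.0000526 s.

t_p ≈ 0.0000526 s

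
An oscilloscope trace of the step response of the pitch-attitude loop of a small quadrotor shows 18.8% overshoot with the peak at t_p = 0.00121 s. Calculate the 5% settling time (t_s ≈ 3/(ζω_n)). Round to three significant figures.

t_s ≈ 0.00217 s

From the overshoot, ζ = −ln(OS)/√(π²+ln²(OS)) = 0.470.
From t_p = π/ω_d, ω_d = π/0.00121 = 2600 rad/s, so ω_n = ω_d/√(1−ζ²) = 2940 rad/s.
t_s ≈ 3/(ζω_n) = 3/(0.470·2940) = 0.00217 s.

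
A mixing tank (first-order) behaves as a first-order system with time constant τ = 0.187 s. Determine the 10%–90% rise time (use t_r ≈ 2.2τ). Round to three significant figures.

t_r ≈ 2.2τ = 0.411 s.

t_r ≈ 0.411 s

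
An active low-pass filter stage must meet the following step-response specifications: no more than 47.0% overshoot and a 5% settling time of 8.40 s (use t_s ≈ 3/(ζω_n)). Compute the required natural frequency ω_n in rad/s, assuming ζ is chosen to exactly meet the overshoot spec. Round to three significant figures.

ω_n ≈ 1.53 rad/s

ζ = −ln(OS)/√(π² + (ln OS)²). With OS = 0.470, ln OS = −0.7550 and ζ = 0.7550/3.231 = 0.234.
Then ω_n = 3/(ζ t_s) = 3/(0.234 × 8.40) = 1.53 rad/s.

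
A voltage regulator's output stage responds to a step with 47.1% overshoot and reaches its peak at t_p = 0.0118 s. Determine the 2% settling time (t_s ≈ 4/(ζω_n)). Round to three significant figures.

t_s ≈ 0.0627 s

ζ from %OS: ζ = |ln 0.471|/√(π²+ln²0.471) = 0.233.
t_p = π/ω_d ⇒ ω_d = 266 rad/s; then ω_n = ω_d/√(1−ζ²) = 274 rad/s.
t_s ≈ 4/(ζω_n) = 4/(0.233·274) = 0.0627 s.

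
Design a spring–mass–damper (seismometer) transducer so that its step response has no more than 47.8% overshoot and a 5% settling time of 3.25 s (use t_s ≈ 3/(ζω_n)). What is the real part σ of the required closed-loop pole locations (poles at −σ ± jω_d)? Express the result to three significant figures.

The settling-time spec alone fixes σ = ζω_n = 3/t_s = 3/3.25 = 0.923.
(Overshoot then fixes ζ = 0.229 and hence ω_d = σ·√(1−ζ²)/ζ = 3.93 rad/s.)

σ ≈ 0.923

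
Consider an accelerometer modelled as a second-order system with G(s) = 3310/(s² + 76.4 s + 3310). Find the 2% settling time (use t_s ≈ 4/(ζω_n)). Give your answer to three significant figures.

t_s ≈ 0.105 s

Matching coefficients with s² + 2ζω_n s + ω_n² gives ω_n² = 3310 ⇒ ω_n = 57.5 rad/s, and ζ = 76.4/(2ω_n) = 0.664.
t_s ≈ 4/(ζω_n) = 4/(0.664·57.5) = 0.105 s.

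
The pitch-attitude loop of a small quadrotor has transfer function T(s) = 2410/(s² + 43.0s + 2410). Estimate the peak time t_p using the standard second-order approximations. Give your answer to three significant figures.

Matching coefficients with s² + 2ζω_n s + ω_n² gives ω_n² = 2410 ⇒ ω_n = 49.1 rad/s, and ζ = 43.0/(2ω_n) = 0.438.
The damped frequency ω_d = ω_n√(1−ζ²) = 44.1 rad/s. Then t_p = π/ω_d = 0.0712 s.

t_p ≈ 0.0712 s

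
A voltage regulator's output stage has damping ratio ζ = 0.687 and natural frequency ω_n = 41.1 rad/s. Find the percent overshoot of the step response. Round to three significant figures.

%OS ≈ 5.13%

For an underdamped second-order system, %OS = 100·exp(−πζ/√(1−ζ²)).
πζ/√(1−ζ²) = π·0.687/√(1−0.472) = 2.970, so %OS = 100·e^(−2.970) = 5.13%.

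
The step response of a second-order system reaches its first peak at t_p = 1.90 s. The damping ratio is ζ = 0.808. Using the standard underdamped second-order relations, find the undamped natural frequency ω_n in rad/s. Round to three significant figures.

Peak time t_p = π/ω_d, so ω_d = π/t_p = π/1.90 = 1.65 rad/s.
ω_n = ω_d/√(1−ζ²) = 1.65/√0.347 = 2.81 rad/s.

ω_n ≈ 2.81 rad/s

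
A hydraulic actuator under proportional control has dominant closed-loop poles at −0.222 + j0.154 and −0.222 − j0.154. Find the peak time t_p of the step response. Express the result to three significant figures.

t_p = π/ω_d with ω_d = 0.154 (the imaginary part), so t_p = 20.4 s.

t_p ≈ 20.4 s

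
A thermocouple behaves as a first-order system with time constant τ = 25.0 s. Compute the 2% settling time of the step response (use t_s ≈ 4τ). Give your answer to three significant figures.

t_s ≈ 100 s

t_s ≈ 4τ = 100 s.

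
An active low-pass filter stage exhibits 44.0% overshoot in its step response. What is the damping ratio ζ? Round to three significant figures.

ζ = −ln(OS)/√(π² + (ln OS)²). With OS = 0.440, ln OS = −0.8210 and ζ = 0.8210/3.247 = 0.253.

ζ ≈ 0.253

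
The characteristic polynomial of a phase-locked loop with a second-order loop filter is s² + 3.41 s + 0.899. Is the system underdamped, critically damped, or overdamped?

a² − 4b = 8.0 > 0 (two distinct real roots); the system is overdamped.

overdamped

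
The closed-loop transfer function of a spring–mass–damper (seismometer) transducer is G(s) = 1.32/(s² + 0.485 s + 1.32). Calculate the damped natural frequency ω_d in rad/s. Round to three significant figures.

ω_d ≈ 1.12 rad/s

Matching coefficients with s² + 2ζω_n s + ω_n² gives ω_n² = 1.32 ⇒ ω_n = 1.15 rad/s, and ζ = 0.485/(2ω_n) = 0.211.
ω_d = ω_n√(1−ζ²) = 1.12 rad/s.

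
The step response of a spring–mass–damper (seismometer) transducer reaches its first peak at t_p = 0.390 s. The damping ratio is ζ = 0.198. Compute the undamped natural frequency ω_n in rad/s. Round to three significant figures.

ω_n ≈ 8.22 rad/s

Peak time t_p = π/ω_d, so ω_d = π/t_p = π/0.390 = 8.06 rad/s.
ω_n = ω_d/√(1−ζ²) = 8.06/√0.961 = 8.22 rad/s.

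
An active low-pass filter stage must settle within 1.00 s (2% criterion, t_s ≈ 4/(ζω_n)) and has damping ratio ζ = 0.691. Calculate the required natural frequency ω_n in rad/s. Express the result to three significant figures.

ω_n ≈ 5.79 rad/s

Rearranging t_s ≈ 4/(ζω_n) gives ω_n = 4/(ζ·t_s) = 4/(0.691 × 1.00) = 5.79 rad/s.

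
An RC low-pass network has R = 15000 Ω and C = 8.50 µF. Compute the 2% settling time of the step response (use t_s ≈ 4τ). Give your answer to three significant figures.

t_s ≈ 0.510 s

τ = RC = 15000 × 8.50 µF = 0.128 s.
t_s ≈ 4τ = 0.510 s.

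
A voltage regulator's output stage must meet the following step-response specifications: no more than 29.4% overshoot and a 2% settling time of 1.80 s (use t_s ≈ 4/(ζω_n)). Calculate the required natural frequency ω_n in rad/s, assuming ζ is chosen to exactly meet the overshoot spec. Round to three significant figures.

ω_n ≈ 6.12 rad/s

Inverting the overshoot relation: ζ = |ln 0.294|/√(π² + ln²0.294) = 0.363.
From t_s ≈ 4/(ζω_n): ω_n = 4/(ζ·t_s) = 4/(0.363·1.80) = 6.12 rad/s.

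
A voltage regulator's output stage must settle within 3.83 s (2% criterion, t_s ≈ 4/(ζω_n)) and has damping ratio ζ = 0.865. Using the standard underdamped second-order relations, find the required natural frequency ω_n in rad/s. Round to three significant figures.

ω_n ≈ 1.21 rad/s

Rearranging t_s ≈ 4/(ζω_n) gives ω_n = 4/(ζ·t_s) = 4/(0.865 × 3.83) = 1.21 rad/s.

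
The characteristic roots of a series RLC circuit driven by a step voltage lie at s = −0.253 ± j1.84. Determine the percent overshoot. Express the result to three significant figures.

%OS ≈ 64.9%

|pole| = ω_n = √(0.253² + 1.84²) = 1.86 rad/s; ζ = cos θ = σ/ω_n = 0.136.
%OS = 100·exp(−πζ/√(1−ζ²)) = 64.9%.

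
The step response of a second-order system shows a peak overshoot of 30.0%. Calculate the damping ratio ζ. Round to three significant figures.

ζ ≈ 0.358

ζ = −ln(OS)/√(π² + (ln OS)²). With OS = 0.300, ln OS = −1.204 and ζ = 1.204/3.364 = 0.358.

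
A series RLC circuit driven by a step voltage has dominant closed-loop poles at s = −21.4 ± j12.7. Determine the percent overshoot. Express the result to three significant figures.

%OS ≈ 0.502%

|pole| = ω_n = √(21.4² + 12.7²) = 24.9 rad/s; ζ = cos θ = σ/ω_n = 0.860.
Overshoot: exp(−π·0.860/√(1−0.860²)) = 0.00502, i.e. 0.502%.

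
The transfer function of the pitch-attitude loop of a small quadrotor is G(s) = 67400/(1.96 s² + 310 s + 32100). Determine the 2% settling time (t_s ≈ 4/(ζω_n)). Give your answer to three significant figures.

t_s ≈ 0.0506 s

Dividing through by 1.96: denominator becomes s² + 158.2 s + 16380.
So ω_n = √16380 = 128 rad/s and ζ = 158.2/(2·128) = 0.618.
t_s ≈ 4/(ζω_n) = 0.0506 s.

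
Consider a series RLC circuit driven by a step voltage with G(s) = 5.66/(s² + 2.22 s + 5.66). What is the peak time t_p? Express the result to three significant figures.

Matching coefficients with s² + 2ζω_n s + ω_n² gives ω_n² = 5.66 ⇒ ω_n = 2.38 rad/s, and ζ = 2.22/(2ω_n) = 0.467.
ω_d = ω_n√(1−ζ²) = 2.10 rad/s. Then t_p = π/ω_d = 1.49 s.

t_p ≈ 1.49 s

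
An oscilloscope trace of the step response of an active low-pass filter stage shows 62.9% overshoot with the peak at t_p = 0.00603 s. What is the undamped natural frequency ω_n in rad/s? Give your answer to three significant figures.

From the overshoot, ζ = −ln(OS)/√(π²+ln²(OS)) = 0.146.
t_p = π/ω_d ⇒ ω_d = 521 rad/s; then ω_n = ω_d/√(1−ζ²) = 527 rad/s.

ω_n ≈ 527 rad/s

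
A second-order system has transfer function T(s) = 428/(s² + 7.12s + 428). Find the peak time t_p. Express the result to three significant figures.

Comparing the denominator to s² + 2ζω_n s + ω_n²: ω_n = √428 = 20.7 rad/s, and 2ζω_n = 7.12 so ζ = 7.12/(2·20.7) = 0.172.
The damped frequency ω_d = ω_n√(1−ζ²) = 20.4 rad/s. Then t_p = π/ω_d = 0.154 s.

t_p ≈ 0.154 s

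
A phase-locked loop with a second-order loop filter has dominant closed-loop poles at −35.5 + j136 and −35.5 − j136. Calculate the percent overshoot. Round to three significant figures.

%OS ≈ 44.0%

|pole| = ω_n = √(35.5² + 136²) = 141 rad/s; ζ = cos θ = σ/ω_n = 0.253.
Overshoot: exp(−π·0.253/√(1−0.253²)) = 0.440, i.e. 44.0%.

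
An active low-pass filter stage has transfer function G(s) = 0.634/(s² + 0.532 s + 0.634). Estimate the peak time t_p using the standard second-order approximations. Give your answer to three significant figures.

t_p ≈ 4.19 s

Matching coefficients with s² + 2ζω_n s + ω_n² gives ω_n² = 0.634 ⇒ ω_n = 0.796 rad/s, and ζ = 0.532/(2ω_n) = 0.334.
ω_d = ω_n√(1−ζ²) = 0.750 rad/s. Then t_p = π/ω_d = 4.19 s.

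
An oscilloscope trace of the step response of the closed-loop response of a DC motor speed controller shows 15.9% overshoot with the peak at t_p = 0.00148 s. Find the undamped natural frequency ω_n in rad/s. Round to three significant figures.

ω_n ≈ 2460 rad/s

From the overshoot, ζ = −ln(OS)/√(π²+ln²(OS)) = 0.505.
From t_p = π/ω_d, ω_d = π/0.00148 = 2120 rad/s, so ω_n = ω_d/√(1−ζ²) = 2460 rad/s.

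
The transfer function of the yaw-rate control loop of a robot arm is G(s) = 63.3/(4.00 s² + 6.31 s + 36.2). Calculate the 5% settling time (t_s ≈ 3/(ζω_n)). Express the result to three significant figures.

Dividing through by 4.00: denominator becomes s² + 1.577 s + 9.050.
So ω_n = √9.050 = 3.01 rad/s and ζ = 1.577/(2·3.01) = 0.262.
t_s ≈ 3/(ζω_n) = 3.80 s.

t_s ≈ 3.80 s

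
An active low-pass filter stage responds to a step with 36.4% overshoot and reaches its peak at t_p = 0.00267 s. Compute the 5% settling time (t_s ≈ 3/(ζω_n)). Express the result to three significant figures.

t_s ≈ 0.00793 s

ζ from %OS: ζ = |ln 0.364|/√(π²+ln²0.364) = 0.306.
t_p = π/ω_d ⇒ ω_d = 1180 rad/s; then ω_n = ω_d/√(1−ζ²) = 1240 rad/s.
t_s ≈ 3/(ζω_n) = 3/(0.306·1240) = 0.00793 s.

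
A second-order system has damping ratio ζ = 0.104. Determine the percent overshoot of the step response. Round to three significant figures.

%OS ≈ 72.0%

For an underdamped second-order system, %OS = 100·exp(−πζ/√(1−ζ²)).
πζ/√(1−ζ²) = π·0.104/√(1−0.0108) = 0.3285, so %OS = 100·e^(−0.3285) = 72.0%.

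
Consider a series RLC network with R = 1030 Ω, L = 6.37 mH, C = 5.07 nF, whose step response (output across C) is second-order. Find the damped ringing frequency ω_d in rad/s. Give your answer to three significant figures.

For a series RLC circuit (capacitor voltage as output), ω_n = 1/√(LC) = 1/√(6.37 mH · 5.07 nF) = 176000 rad/s.
ζ = (R/2)·√(C/L) = (1030/2)·√(5.07 nF/6.37 mH) = 0.459.
The damped frequency ω_d = ω_n√(1−ζ²) = 156000 rad/s.

ω_d ≈ 156000 rad/s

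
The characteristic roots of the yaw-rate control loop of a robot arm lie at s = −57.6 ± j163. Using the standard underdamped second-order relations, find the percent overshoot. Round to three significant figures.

%OS ≈ 33.0%

With σ = 57.6, ω_d = 163: ω_n = √(σ²+ω_d²) = 173 rad/s, ζ = σ/ω_n = 0.333.
Overshoot: exp(−π·0.333/√(1−0.333²)) = 0.330, i.e. 33.0%.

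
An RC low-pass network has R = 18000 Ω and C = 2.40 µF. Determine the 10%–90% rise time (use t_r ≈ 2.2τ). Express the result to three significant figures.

t_r ≈ 0.0950 s

τ = RC = 18000 × 2.40 µF = 0.0432 s.
t_r ≈ 2.2τ = 0.0950 s.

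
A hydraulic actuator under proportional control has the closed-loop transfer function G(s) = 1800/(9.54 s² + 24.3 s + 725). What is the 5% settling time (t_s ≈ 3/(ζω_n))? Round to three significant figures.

Dividing through by 9.54: denominator becomes s² + 2.547 s + 76.00.
So ω_n = √76.00 = 8.72 rad/s and ζ = 2.547/(2·8.72) = 0.146.
t_s ≈ 3/(ζω_n) = 2.36 s.

t_s ≈ 2.36 s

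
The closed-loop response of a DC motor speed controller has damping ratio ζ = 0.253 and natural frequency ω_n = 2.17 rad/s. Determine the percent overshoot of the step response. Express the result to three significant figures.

For an underdamped second-order system, %OS = 100·exp(−πζ/√(1−ζ²)).
πζ/√(1−ζ²) = π·0.253/√(1−0.0640) = 0.8216, so %OS = 100·e^(−0.8216) = 44.0%.

%OS ≈ 44.0%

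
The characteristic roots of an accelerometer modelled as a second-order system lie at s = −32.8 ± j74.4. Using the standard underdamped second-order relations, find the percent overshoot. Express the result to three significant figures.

%OS ≈ 25.0%

The poles are at −σ ± jω_d with σ = 32.8 and ω_d = 74.4, so ω_n = √(σ²+ω_d²) = 81.3 rad/s and ζ = σ/ω_n = 0.403.
Overshoot: exp(−π·0.403/√(1−0.403²)) = 0.250, i.e. 25.0%.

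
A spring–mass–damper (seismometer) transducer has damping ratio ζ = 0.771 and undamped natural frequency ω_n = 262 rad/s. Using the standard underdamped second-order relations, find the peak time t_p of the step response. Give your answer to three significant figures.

t_p ≈ 0.0188 s

The damped frequency is ω_d = ω_n√(1−ζ²) = 262·√(1−0.594) = 167 rad/s.
Peak time t_p = π/ω_d = π/167 = 0.0188 s.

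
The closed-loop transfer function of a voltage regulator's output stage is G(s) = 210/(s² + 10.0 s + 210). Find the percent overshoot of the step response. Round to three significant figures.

ω_n = √210 = 14.5 rad/s; ζ = 10.0/(2·14.5) = 0.345.
%OS = 100 e^{−πζ/√(1−ζ²)} with ζ = 0.345 gives 31.5%.

%OS ≈ 31.5%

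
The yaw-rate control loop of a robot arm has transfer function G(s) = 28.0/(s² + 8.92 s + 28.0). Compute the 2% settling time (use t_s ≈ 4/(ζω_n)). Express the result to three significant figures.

t_s ≈ 0.897 s

Comparing the denominator to s² + 2ζω_n s + ω_n²: ω_n = √28.0 = 5.29 rad/s, and 2ζω_n = 8.92 so ζ = 8.92/(2·5.29) = 0.843.
t_s ≈ 4/(ζω_n) = 4/(0.843·5.29) = 0.897 s.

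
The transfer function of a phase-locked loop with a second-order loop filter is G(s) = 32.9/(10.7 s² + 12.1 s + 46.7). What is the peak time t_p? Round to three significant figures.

Dividing through by 10.7: denominator becomes s² + 1.131 s + 4.364.
So ω_n = √4.364 = 2.09 rad/s and ζ = 1.131/(2·2.09) = 0.271.
ω_d = ω_n√(1−ζ²) = 2.01 rad/s. t_p = π/ω_d = 1.56 s.

t_p ≈ 1.56 s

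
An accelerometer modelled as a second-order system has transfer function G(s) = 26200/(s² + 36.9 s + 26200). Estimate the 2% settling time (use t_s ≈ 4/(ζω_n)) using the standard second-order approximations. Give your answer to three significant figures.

t_s ≈ 0.217 s

Comparing the denominator to s² + 2ζω_n s + ω_n²: ω_n = √26200 = 162 rad/s, and 2ζω_n = 36.9 so ζ = 36.9/(2·162) = 0.114.
t_s ≈ 4/(ζω_n) = 4/(0.114·162) = 0.217 s.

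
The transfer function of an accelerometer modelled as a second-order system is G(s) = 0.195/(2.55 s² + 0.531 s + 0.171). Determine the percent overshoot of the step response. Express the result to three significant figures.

Dividing through by 2.55: denominator becomes s² + 0.2082 s + 0.06706.
So ω_n = √0.06706 = 0.259 rad/s and ζ = 0.2082/(2·0.259) = 0.402.
Overshoot: exp(−π·0.402/√(1−0.402²)) = 0.252, i.e. 25.2%.

%OS ≈ 25.2%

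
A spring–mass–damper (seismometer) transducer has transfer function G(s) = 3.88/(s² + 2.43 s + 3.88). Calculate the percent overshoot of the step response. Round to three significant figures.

Comparing the denominator to s² + 2ζω_n s + ω_n²: ω_n = √3.88 = 1.97 rad/s, and 2ζω_n = 2.43 so ζ = 2.43/(2·1.97) = 0.617.
%OS = 100 e^{−πζ/√(1−ζ²)} with ζ = 0.617 gives 8.53%.

%OS ≈ 8.53%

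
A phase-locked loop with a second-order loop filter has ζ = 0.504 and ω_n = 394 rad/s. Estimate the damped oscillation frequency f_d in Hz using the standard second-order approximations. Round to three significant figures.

f_d ≈ 54.2 Hz

ω_d = ω_n√(1−ζ²) = 394·√0.746 = 340 rad/s.
f_d = ω_d/(2π) = 54.2 Hz.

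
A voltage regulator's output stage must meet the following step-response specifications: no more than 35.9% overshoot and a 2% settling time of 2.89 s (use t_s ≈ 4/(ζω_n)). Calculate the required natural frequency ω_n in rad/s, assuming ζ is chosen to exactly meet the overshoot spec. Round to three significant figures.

ω_n ≈ 4.46 rad/s

Inverting the overshoot relation: ζ = |ln 0.359|/√(π² + ln²0.359) = 0.310.
Then ω_n = 4/(ζ t_s) = 4/(0.310 × 2.89) = 4.46 rad/s.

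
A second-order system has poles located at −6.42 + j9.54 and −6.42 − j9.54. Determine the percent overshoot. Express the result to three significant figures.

The poles are at −σ ± jω_d with σ = 6.42 and ω_d = 9.54, so ω_n = √(σ²+ω_d²) = 11.5 rad/s and ζ = σ/ω_n = 0.558.
%OS = 100 e^{−πζ/√(1−ζ²)} with ζ = 0.558 gives 12.1%.

%OS ≈ 12.1%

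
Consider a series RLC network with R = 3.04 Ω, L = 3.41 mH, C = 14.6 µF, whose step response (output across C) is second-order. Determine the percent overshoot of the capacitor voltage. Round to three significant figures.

%OS ≈ 73.1%

For a series RLC circuit (capacitor voltage as output), ω_n = 1/√(LC) = 1/√(3.41 mH · 14.6 µF) = 4480 rad/s.
ζ = (R/2)·√(C/L) = (3.04/2)·√(14.6 µF/3.41 mH) = 0.0995.
%OS = 100·exp(−πζ/√(1−ζ²)) = 73.1%.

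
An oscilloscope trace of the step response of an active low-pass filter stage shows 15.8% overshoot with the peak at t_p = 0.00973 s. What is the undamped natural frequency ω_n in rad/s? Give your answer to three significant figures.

ω_n ≈ 374 rad/s

ζ from %OS: ζ = |ln 0.158|/√(π²+ln²0.158) = 0.506.
From t_p = π/ω_d, ω_d = π/0.00973 = 323 rad/s, so ω_n = ω_d/√(1−ζ²) = 374 rad/s.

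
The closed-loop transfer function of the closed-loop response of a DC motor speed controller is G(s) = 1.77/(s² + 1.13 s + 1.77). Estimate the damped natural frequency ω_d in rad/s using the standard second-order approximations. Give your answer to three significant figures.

ω_d ≈ 1.20 rad/s

Matching coefficients with s² + 2ζω_n s + ω_n² gives ω_n² = 1.77 ⇒ ω_n = 1.33 rad/s, and ζ = 1.13/(2ω_n) = 0.425.
The damped frequency ω_d = ω_n√(1−ζ²) = 1.20 rad/s.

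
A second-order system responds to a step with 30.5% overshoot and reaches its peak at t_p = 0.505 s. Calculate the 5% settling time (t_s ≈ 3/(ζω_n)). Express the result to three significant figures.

From the overshoot, ζ = −ln(OS)/√(π²+ln²(OS)) = 0.354.
From t_p = π/ω_d, ω_d = π/0.505 = 6.22 rad/s, so ω_n = ω_d/√(1−ζ²) = 6.65 rad/s.
t_s ≈ 3/(ζω_n) = 3/(0.354·6.65) = 1.28 s.

t_s ≈ 1.28 s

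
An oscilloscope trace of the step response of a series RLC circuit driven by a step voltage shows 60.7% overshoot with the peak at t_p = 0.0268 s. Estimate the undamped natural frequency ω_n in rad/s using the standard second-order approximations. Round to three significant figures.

From the overshoot, ζ = −ln(OS)/√(π²+ln²(OS)) = 0.157.
From t_p = π/ω_d, ω_d = π/0.0268 = 117 rad/s, so ω_n = ω_d/√(1−ζ²) = 119 rad/s.

ω_n ≈ 119 rad/s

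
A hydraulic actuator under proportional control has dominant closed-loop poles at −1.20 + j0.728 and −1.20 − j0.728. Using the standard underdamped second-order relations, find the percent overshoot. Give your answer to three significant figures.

%OS ≈ 0.564%

With σ = 1.20, ω_d = 0.728: ω_n = √(σ²+ω_d²) = 1.40 rad/s, ζ = σ/ω_n = 0.855.
Overshoot: exp(−π·0.855/√(1−0.855²)) = 0.00564, i.e. 0.564%.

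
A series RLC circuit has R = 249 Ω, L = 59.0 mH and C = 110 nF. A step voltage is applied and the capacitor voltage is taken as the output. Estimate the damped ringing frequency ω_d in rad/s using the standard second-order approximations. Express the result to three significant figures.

For a series RLC circuit (capacitor voltage as output), ω_n = 1/√(LC) = 1/√(59.0 mH · 110 nF) = 12400 rad/s.
ζ = (R/2)·√(C/L) = (249/2)·√(110 nF/59.0 mH) = 0.170.
ω_d = 12400·√(1 − 0.170²) = 12200 rad/s.

ω_d ≈ 12200 rad/s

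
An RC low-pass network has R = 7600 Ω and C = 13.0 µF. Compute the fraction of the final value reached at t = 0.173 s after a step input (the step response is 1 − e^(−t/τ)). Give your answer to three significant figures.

y/y_∞ ≈ 0.826

τ = RC = 7600 × 13.0 µF = 0.0988 s.
y(t)/y_∞ = 1 − e^(−t/τ) = 1 − e^(−0.173/0.0988) = 1 − e^(−1.75) = 0.826.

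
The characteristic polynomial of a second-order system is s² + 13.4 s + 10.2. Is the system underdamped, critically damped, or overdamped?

overdamped

a² − 4b = 140 > 0 (two distinct real roots); the system is overdamped.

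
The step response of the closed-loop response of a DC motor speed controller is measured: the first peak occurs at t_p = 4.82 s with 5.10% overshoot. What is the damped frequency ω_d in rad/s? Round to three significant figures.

t_p = π/ω_d, so ω_d = π/4.82 = 0.652 rad/s.

ω_d ≈ 0.652 rad/s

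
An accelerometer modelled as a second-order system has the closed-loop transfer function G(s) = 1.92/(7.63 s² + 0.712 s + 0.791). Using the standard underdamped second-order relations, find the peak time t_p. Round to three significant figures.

t_p ≈ 9.86 s

Dividing through by 7.63: denominator becomes s² + 0.09332 s + 0.1037.
So ω_n = √0.1037 = 0.322 rad/s and ζ = 0.09332/(2·0.322) = 0.145.
ω_d = ω_n√(1−ζ²) = 0.319 rad/s. t_p = π/ω_d = 9.86 s.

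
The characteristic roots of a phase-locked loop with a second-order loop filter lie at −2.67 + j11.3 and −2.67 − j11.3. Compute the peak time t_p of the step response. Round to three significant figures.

t_p ≈ 0.278 s

t_p = π/ω_d with ω_d = 11.3 (the imaginary part), so t_p = 0.278 s.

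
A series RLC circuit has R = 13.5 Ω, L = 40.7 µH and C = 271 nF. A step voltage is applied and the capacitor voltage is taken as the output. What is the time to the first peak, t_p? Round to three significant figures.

t_p ≈ 0.0000125 s

For a series RLC circuit (capacitor voltage as output), ω_n = 1/√(LC) = 1/√(40.7 µH · 271 nF) = 301000 rad/s.
ζ = (R/2)·√(C/L) = (13.5/2)·√(271 nF/40.7 µH) = 0.551.
ω_d = ω_n√(1−ζ²) = 251000 rad/s. t_p = π/ω_d = 0.0000125 s.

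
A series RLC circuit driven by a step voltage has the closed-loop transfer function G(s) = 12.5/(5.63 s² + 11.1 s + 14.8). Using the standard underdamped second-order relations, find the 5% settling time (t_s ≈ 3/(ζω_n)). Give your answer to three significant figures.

Dividing through by 5.63: denominator becomes s² + 1.972 s + 2.629.
So ω_n = √2.629 = 1.62 rad/s and ζ = 1.972/(2·1.62) = 0.608.
t_s ≈ 3/(ζω_n) = 3.04 s.

t_s ≈ 3.04 s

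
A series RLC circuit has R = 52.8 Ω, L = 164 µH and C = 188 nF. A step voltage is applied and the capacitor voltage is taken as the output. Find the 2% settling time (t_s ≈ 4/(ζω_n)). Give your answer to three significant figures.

t_s ≈ 0.0000248 s

For a series RLC circuit (capacitor voltage as output), ω_n = 1/√(LC) = 1/√(164 µH · 188 nF) = 180000 rad/s.
ζ = (R/2)·√(C/L) = (52.8/2)·√(188 nF/164 µH) = 0.894.
t_s ≈ 4/(ζω_n) = 0.0000248 s.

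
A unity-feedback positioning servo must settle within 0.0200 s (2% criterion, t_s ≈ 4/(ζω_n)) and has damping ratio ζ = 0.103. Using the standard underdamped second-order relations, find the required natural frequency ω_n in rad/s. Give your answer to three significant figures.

Rearranging t_s ≈ 4/(ζω_n) gives ω_n = 4/(ζ·t_s) = 4/(0.103 × 0.0200) = 1940 rad/s.

ω_n ≈ 1940 rad/s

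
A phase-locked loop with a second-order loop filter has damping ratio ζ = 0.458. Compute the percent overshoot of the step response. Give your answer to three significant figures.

For an underdamped second-order system, %OS = 100·exp(−πζ/√(1−ζ²)).
πζ/√(1−ζ²) = π·0.458/√(1−0.210) = 1.619, so %OS = 100·e^(−1.619) = 19.8%.

%OS ≈ 19.8%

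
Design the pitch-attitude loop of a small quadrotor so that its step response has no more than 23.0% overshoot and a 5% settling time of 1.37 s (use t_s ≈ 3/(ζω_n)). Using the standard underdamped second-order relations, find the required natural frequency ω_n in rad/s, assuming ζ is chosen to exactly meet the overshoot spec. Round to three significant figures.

ζ = −ln(OS)/√(π² + (ln OS)²). With OS = 0.230, ln OS = −1.470 and ζ = 1.470/3.468 = 0.424.
Then ω_n = 3/(ζ t_s) = 3/(0.424 × 1.37) = 5.17 rad/s.

ω_n ≈ 5.17 rad/s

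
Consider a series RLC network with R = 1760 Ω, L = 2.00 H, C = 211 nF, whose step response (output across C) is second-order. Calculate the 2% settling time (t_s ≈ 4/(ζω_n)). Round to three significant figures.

t_s ≈ 0.00909 s

For a series RLC circuit (capacitor voltage as output), ω_n = 1/√(LC) = 1/√(2.00 H · 211 nF) = 1540 rad/s.
ζ = (R/2)·√(C/L) = (1760/2)·√(211 nF/2.00 H) = 0.286.
t_s ≈ 4/(ζω_n) = 0.00909 s.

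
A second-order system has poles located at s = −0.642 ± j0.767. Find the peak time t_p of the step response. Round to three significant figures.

t_p = π/ω_d with ω_d = 0.767 (the imaginary part), so t_p = 4.10 s.

t_p ≈ 4.10 s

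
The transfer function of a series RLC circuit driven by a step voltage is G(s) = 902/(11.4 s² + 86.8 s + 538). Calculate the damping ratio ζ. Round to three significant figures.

Dividing through by 11.4: denominator becomes s² + 7.614 s + 47.19.
So ω_n = √47.19 = 6.87 rad/s and ζ = 7.614/(2·6.87) = 0.554.

ζ ≈ 0.554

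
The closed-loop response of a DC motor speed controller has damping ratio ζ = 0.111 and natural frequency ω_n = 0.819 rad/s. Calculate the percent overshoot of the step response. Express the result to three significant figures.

%OS ≈ 70.4%

For an underdamped second-order system, %OS = 100·exp(−πζ/√(1−ζ²)).
πζ/√(1−ζ²) = π·0.111/√(1−0.0123) = 0.3509, so %OS = 100·e^(−0.3509) = 70.4%.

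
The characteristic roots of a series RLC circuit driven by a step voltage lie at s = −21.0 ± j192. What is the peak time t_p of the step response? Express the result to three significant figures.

t_p = π/ω_d with ω_d = 192 (the imaginary part), so t_p = 0.0164 s.

t_p ≈ 0.0164 s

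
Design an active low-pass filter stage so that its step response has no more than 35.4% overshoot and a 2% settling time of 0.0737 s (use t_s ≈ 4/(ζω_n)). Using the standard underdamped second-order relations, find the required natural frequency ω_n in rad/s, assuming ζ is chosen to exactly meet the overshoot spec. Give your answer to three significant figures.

ζ = −ln(OS)/√(π² + (ln OS)²). With OS = 0.354, ln OS = −1.038 and ζ = 1.038/3.309 = 0.314.
From t_s ≈ 4/(ζω_n): ω_n = 4/(ζ·t_s) = 4/(0.314·0.0737) = 173 rad/s.

ω_n ≈ 173 rad/s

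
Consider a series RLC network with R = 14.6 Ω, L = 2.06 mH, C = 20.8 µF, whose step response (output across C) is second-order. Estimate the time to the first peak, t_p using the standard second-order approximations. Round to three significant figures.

t_p ≈ 0.000957 s

For a series RLC circuit (capacitor voltage as output), ω_n = 1/√(LC) = 1/√(2.06 mH · 20.8 µF) = 4830 rad/s.
ζ = (R/2)·√(C/L) = (14.6/2)·√(20.8 µF/2.06 mH) = 0.734.
ω_d = ω_n√(1−ζ²) = 3280 rad/s. t_p = π/ω_d = 0.000957 s.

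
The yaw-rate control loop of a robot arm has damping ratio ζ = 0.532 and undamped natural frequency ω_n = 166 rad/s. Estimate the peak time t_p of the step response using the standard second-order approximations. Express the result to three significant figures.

t_p ≈ 0.0224 s

The damped frequency is ω_d = ω_n√(1−ζ²) = 166·√(1−0.283) = 141 rad/s.
Peak time t_p = π/ω_d = π/141 = 0.0224 s.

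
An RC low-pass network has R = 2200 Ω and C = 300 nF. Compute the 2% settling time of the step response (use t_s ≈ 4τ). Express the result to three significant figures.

τ = RC = 2200 × 300 nF = 0.000660 s.
t_s ≈ 4τ = 0.00264 s.

t_s ≈ 0.00264 s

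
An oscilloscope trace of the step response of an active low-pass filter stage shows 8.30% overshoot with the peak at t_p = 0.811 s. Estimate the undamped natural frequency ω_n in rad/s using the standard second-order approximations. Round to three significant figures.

ω_n ≈ 4.94 rad/s

ζ from %OS: ζ = |ln 0.0830|/√(π²+ln²0.0830) = 0.621.
From t_p = π/ω_d, ω_d = π/0.811 = 3.87 rad/s, so ω_n = ω_d/√(1−ζ²) = 4.94 rad/s.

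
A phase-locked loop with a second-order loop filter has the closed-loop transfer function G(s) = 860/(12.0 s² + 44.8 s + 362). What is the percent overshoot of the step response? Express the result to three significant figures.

Dividing through by 12.0: denominator becomes s² + 3.733 s + 30.17.
So ω_n = √30.17 = 5.49 rad/s and ζ = 3.733/(2·5.49) = 0.340.
Overshoot: exp(−π·0.340/√(1−0.340²)) = 0.321, i.e. 32.1%.

%OS ≈ 32.1%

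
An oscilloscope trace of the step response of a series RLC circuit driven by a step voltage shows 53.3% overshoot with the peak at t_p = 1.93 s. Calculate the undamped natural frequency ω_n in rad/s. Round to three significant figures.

ω_n ≈ 1.66 rad/s

From the overshoot, ζ = −ln(OS)/√(π²+ln²(OS)) = 0.196.
t_p = π/ω_d ⇒ ω_d = 1.63 rad/s; then ω_n = ω_d/√(1−ζ²) = 1.66 rad/s.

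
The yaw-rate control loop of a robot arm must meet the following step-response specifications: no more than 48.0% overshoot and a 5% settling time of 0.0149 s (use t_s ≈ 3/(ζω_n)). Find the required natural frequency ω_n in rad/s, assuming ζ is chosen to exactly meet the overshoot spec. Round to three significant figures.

ω_n ≈ 885 rad/s

Inverting the overshoot relation: ζ = |ln 0.480|/√(π² + ln²0.480) = 0.228.
From t_s ≈ 3/(ζω_n): ω_n = 3/(ζ·t_s) = 3/(0.228·0.0149) = 885 rad/s.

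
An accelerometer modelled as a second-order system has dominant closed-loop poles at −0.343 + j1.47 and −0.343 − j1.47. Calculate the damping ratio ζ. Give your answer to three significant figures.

|pole| = ω_n = √(0.343² + 1.47²) = 1.51 rad/s; ζ = cos θ = σ/ω_n = 0.227.

ζ ≈ 0.227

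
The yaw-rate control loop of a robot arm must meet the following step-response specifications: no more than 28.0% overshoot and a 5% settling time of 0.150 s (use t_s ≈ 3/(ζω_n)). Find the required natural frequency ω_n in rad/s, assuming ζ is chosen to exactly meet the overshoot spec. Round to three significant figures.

Inverting the overshoot relation: ζ = |ln 0.280|/√(π² + ln²0.280) = 0.376.
Then ω_n = 3/(ζ t_s) = 3/(0.376 × 0.150) = 53.3 rad/s.

ω_n ≈ 53.3 rad/s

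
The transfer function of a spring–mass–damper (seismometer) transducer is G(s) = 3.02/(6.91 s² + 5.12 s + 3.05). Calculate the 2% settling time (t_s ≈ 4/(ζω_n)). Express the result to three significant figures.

t_s ≈ 10.8 s

Dividing through by 6.91: denominator becomes s² + 0.7410 s + 0.4414.
So ω_n = √0.4414 = 0.664 rad/s and ζ = 0.7410/(2·0.664) = 0.558.
t_s ≈ 4/(ζω_n) = 10.8 s.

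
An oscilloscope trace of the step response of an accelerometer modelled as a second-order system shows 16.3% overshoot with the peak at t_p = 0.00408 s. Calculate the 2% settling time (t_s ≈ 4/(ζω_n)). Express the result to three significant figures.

t_s ≈ 0.00900 s

The overshoot fixes ζ = −ln(OS)/√(π²+ln²(OS)) = 0.500.
From t_p = π/ω_d, ω_d = π/0.00408 = 770 rad/s, so ω_n = ω_d/√(1−ζ²) = 889 rad/s.
t_s ≈ 4/(ζω_n) = 4/(0.500·889) = 0.00900 s.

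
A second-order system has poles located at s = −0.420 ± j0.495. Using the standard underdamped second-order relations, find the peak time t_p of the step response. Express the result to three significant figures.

t_p = π/ω_d with ω_d = 0.495 (the imaginary part), so t_p = 6.35 s.

t_p ≈ 6.35 s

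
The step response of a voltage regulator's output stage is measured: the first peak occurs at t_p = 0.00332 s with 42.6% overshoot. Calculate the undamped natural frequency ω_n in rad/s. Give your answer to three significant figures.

The overshoot fixes ζ = −ln(OS)/√(π²+ln²(OS)) = 0.262.
t_p = π/ω_d ⇒ ω_d = 946 rad/s; then ω_n = ω_d/√(1−ζ²) = 981 rad/s.

ω_n ≈ 981 rad/s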